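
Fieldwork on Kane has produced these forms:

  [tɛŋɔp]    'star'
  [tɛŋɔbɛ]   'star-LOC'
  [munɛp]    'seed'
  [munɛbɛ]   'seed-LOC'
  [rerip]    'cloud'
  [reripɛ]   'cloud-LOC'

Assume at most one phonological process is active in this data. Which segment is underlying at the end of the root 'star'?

The root 'star' surfaces as [tɛŋɔp] and [tɛŋɔbɛ], with a stem-final [p] ~ [b] alternation.
The stem 'cloud' ([rerip], [reripɛ]) shows [p] unchanged in both environments, so [p] cannot be basic with [b] derived before the LOC suffix.
The underlying segment must be /b/; voiced obstruents become voiceless word-finally, yielding [p] there.

/b/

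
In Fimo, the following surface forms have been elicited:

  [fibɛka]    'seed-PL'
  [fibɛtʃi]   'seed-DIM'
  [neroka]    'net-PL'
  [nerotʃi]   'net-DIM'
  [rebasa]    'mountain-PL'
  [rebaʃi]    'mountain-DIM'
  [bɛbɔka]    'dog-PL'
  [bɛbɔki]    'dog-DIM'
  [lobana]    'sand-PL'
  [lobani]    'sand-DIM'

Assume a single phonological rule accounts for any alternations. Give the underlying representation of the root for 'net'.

The root 'net' surfaces as [neroka] and [nerotʃi], with a stem-final [k] ~ [tʃ] alternation.
If /k/ were underlying and a rule turned it into [tʃ] before the DIM suffix, 'dog' would also alternate; but it has [k] in both [bɛbɔka] and [bɛbɔki].
The alternation reflects depalatalization: palato-alveolar /tʃ/ and /ʃ/ become [k] and [s] when no front vowel follows. /tʃ/ is underlying.
So 'net' = /nerotʃ/.

/nerotʃ/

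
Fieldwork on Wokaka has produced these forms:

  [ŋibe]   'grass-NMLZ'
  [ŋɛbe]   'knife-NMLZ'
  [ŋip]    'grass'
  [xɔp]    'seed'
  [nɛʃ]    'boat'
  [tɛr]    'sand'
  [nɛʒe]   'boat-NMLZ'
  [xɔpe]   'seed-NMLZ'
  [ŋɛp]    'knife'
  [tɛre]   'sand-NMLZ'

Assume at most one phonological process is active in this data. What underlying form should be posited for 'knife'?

/ŋɛb/

The root 'knife' surfaces as [ŋɛp] and [ŋɛbe], with a stem-final [p] ~ [b] alternation.
But 'seed' keeps [p] in both environments ([xɔp], [xɔpe]), so there is no rule changing /p/ to [b] before the NMLZ suffix.
Therefore /b/ is basic and [p] is derived by word-final obstruent devoicing (voiced obstruents become voiceless word-finally).
So 'knife' = /ŋɛb/.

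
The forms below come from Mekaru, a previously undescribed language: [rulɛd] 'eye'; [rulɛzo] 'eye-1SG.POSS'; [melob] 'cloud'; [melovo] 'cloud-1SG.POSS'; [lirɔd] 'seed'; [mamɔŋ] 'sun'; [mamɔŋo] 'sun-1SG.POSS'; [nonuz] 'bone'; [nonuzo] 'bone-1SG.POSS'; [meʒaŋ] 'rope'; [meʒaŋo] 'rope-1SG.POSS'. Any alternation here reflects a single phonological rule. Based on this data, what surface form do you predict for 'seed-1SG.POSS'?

[lirɔzo]

The stem for 'eye' ends in [d] in [rulɛd] but [z] in [rulɛzo].
If /z/ were underlying and a rule turned it into [d] in isolation, 'bone' would also alternate; but it has [z] in both [nonuz] and [nonuzo].
So /d/ is underlying, and a rule of intervocalic spirantization — voiced stops become fricatives between vowels — gives [z].
From [lirɔd] the stem 'seed' is /lirɔd/; between vowels this yields [lirɔzo].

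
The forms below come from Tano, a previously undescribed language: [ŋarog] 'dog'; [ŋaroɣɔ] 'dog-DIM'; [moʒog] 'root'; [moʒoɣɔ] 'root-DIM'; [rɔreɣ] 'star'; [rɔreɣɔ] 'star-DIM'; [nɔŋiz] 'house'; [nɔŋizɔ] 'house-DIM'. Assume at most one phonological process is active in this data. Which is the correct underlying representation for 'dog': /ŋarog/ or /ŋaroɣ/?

The stem for 'dog' ends in [g] in [ŋarog] but [ɣ] in [ŋaroɣɔ].
The stem 'star' ([rɔreɣ], [rɔreɣɔ]) shows [ɣ] unchanged in both environments, so [ɣ] cannot be basic with [g] derived in isolation.
The alternation reflects intervocalic spirantization: voiced stops become fricatives between vowels. /g/ is underlying.

/ŋarog/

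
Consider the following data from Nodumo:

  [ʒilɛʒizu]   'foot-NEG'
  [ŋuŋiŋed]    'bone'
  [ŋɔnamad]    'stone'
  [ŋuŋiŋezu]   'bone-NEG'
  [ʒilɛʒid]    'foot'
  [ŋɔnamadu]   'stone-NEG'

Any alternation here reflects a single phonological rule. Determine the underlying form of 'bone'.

/ŋuŋiŋez/

The stem for 'bone' ends in [z] in [ŋuŋiŋezu] but [d] in [ŋuŋiŋed].
Compare 'stone', with invariant [d] in [ŋɔnamadu] and [ŋɔnamad]: an analysis with underlying /d/ and a rule producing [z] before the NEG suffix would wrongly predict alternation here too.
The alternation reflects word-final hardening: voiced fricatives become stops word-finally. /z/ is underlying.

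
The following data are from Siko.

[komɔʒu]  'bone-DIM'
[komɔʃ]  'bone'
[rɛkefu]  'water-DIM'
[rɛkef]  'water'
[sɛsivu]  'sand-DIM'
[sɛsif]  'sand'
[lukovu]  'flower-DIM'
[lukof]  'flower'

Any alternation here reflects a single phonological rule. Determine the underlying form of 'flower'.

'flower' shows [v] ~ [f] at the end of the stem ([lukovu] vs [lukof]).
The stem 'water' ([rɛkefu], [rɛkef]) shows [f] unchanged in both environments, so [f] cannot be basic with [v] derived before the DIM suffix.
Therefore /v/ is basic and [f] is derived by word-final obstruent devoicing (voiced obstruents become voiceless word-finally).
Hence 'flower' is /lukov/ underlyingly.

/lukov/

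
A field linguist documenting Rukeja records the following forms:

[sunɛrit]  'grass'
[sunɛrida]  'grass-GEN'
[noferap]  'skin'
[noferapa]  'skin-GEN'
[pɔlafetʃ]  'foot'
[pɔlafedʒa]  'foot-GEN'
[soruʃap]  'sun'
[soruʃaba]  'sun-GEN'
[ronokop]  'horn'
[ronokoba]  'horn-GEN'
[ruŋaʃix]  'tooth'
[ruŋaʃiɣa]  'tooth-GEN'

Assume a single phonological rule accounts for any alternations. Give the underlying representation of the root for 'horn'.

The root 'horn' surfaces as [ronokop] and [ronokoba], with a stem-final [p] ~ [b] alternation.
But 'skin' keeps [p] in both environments ([noferap], [noferapa]), so there is no rule changing /p/ to [b] before the GEN suffix.
The alternation reflects word-final obstruent devoicing: voiced obstruents become voiceless word-finally. /b/ is underlying.

/ronokob/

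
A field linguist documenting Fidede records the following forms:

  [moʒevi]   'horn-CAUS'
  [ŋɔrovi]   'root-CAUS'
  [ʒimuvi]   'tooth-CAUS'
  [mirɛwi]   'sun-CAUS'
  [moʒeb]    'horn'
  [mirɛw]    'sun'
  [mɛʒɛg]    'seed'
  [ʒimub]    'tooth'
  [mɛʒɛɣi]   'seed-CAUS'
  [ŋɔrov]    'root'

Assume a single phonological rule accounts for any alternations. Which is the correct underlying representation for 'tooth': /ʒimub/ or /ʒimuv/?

The root 'tooth' surfaces as [ʒimuvi] and [ʒimub], with a stem-final [v] ~ [b] alternation.
But 'root' keeps [v] in both environments ([ŋɔrovi], [ŋɔrov]), so there is no rule changing /v/ to [b] in isolation.
So /b/ is underlying, and a rule of intervocalic spirantization — voiced stops become fricatives between vowels — gives [v].

/ʒimub/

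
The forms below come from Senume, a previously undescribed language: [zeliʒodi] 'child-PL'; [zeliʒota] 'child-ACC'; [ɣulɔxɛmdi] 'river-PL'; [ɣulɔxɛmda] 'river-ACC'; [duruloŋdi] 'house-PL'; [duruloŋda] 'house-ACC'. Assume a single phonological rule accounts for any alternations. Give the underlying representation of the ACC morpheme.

/-ta/

The ACC morpheme has two allomorphs, [-da] and [-ta].
The PL suffix, which begins with [d], is invariant after every stem; so [d] is not altered by any rule here.
The ACC suffix is therefore /-ta/ underlyingly, with post-nasal voicing: voiceless stops become voiced after a nasal.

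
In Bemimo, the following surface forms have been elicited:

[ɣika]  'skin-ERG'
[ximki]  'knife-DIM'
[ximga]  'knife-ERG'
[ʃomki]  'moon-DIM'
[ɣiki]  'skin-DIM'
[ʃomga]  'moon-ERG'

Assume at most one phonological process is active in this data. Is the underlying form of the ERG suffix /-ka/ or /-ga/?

/-ga/

The ERG suffix surfaces as [-ga] and [-ka], depending on the final segment of the stem.
The DIM suffix, which begins with [k], is invariant after every stem; so [k] is not altered by any rule here.
So the underlying form is /-ga/, and voiced stops become voiceless after a vowel.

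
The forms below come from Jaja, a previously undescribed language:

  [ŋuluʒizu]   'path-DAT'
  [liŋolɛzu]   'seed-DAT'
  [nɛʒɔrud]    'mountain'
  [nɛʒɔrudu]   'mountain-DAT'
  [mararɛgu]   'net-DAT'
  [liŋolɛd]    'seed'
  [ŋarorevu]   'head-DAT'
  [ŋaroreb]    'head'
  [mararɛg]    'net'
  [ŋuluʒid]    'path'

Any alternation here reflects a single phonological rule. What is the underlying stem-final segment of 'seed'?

/z/

In [liŋolɛd] and [liŋolɛzu] the final segment of 'seed' alternates: [d] ~ [z].
The stem 'mountain' ([nɛʒɔrud], [nɛʒɔrudu]) shows [d] unchanged in both environments, so [d] cannot be basic with [z] derived before the DAT suffix.
So /z/ is underlying, and a rule of word-final hardening — voiced fricatives become stops word-finally — gives [d].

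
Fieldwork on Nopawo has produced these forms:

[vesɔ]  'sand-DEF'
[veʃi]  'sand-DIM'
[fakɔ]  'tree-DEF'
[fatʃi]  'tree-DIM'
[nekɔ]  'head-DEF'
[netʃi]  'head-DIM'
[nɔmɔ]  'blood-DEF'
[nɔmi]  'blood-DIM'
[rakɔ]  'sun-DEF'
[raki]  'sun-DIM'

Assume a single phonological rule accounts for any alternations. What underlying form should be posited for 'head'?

'head' shows [k] ~ [tʃ] at the end of the stem ([nekɔ] vs [netʃi]).
Compare 'sun', with invariant [k] in [rakɔ] and [raki]: an analysis with underlying /k/ and a rule producing [tʃ] before the DIM suffix would wrongly predict alternation here too.
So /tʃ/ is underlying, and a rule of depalatalization — palato-alveolar /tʃ/ and /ʃ/ become [k] and [s] when no front vowel follows — gives [k].
Hence 'head' is /netʃ/ underlyingly.

/netʃ/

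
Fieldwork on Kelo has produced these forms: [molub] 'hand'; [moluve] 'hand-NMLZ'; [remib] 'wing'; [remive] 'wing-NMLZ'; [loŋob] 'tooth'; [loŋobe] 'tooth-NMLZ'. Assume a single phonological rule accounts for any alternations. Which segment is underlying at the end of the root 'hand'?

/v/

In [molub] and [moluve] the final segment of 'hand' alternates: [b] ~ [v].
Compare 'tooth', with invariant [b] in [loŋob] and [loŋobe]: an analysis with underlying /b/ and a rule producing [v] before the NMLZ suffix would wrongly predict alternation here too.
So /v/ is underlying, and a rule of word-final hardening — voiced fricatives become stops word-finally — gives [b].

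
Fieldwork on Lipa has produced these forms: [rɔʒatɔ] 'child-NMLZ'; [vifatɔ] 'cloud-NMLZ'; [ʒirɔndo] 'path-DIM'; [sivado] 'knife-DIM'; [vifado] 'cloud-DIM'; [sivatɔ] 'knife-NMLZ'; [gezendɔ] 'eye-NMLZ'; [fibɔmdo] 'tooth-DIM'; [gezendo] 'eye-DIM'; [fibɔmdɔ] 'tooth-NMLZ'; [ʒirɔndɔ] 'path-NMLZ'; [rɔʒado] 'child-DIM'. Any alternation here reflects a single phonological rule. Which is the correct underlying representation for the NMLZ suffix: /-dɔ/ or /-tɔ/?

The NMLZ suffix surfaces as [-dɔ] and [-tɔ], depending on the final segment of the stem.
By contrast the DIM suffix keeps its initial [d] throughout — that segment must be underlying.
So the underlying form is /-tɔ/, and voiceless stops become voiced after a nasal.

/-tɔ/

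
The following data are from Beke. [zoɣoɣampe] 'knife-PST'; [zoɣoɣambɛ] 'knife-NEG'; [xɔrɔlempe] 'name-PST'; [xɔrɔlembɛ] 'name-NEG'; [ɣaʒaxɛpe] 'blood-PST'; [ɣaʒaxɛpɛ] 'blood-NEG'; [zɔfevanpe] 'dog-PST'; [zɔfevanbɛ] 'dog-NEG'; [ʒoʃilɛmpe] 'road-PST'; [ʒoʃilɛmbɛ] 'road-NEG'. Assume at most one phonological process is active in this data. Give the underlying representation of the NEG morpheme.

/-bɛ/

The NEG morpheme has two allomorphs, [-bɛ] and [-pɛ].
By contrast the PST suffix keeps its initial [p] throughout — that segment must be underlying.
So the underlying form is /-bɛ/, and voiced stops become voiceless after a vowel.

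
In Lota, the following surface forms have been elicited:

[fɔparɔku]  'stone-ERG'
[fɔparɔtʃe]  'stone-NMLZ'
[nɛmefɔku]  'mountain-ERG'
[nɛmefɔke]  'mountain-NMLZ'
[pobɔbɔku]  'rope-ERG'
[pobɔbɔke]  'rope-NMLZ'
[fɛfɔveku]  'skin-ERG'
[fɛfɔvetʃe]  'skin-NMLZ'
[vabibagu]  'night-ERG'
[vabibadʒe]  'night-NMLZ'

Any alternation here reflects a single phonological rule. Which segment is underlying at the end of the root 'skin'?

In [fɛfɔveku] and [fɛfɔvetʃe] the final segment of 'skin' alternates: [k] ~ [tʃ].
The stem 'rope' ([pobɔbɔku], [pobɔbɔke]) shows [k] unchanged in both environments, so [k] cannot be basic with [tʃ] derived before the NMLZ suffix.
The alternation reflects depalatalization: palato-alveolar /tʃ/ and /dʒ/ become [k] and [g] when no front vowel follows. /tʃ/ is underlying.

/tʃ/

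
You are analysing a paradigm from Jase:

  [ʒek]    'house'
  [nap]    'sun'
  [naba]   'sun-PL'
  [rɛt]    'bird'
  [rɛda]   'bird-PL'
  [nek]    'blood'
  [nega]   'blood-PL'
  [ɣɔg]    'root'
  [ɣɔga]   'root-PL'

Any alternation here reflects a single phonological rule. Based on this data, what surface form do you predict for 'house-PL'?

The root 'blood' surfaces as [nek] and [nega], with a stem-final [k] ~ [g] alternation.
Compare 'root', with invariant [g] in [ɣɔg] and [ɣɔga]: an analysis with underlying /g/ and a rule producing [k] in isolation would wrongly predict alternation here too.
The underlying segment must be /k/; voiceless stops become voiced between vowels, yielding [g] there.
From [ʒek] the stem 'house' is /ʒek/; between vowels this yields [ʒega].

[ʒega]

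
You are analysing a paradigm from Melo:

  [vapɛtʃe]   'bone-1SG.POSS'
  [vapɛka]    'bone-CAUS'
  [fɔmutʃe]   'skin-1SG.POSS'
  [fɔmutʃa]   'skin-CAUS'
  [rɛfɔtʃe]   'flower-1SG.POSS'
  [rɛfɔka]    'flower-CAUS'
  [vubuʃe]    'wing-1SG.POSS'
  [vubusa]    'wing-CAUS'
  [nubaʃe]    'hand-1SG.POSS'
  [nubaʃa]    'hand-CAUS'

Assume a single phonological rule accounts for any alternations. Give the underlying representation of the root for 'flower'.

/rɛfɔk/

'flower' shows [tʃ] ~ [k] at the end of the stem ([rɛfɔtʃe] vs [rɛfɔka]).
The stem 'skin' ([fɔmutʃe], [fɔmutʃa]) shows [tʃ] unchanged in both environments, so [tʃ] cannot be basic with [k] derived before the CAUS suffix.
The alternation reflects palatalization before a front vowel: /k/ and /s/ become palato-alveolar [tʃ] and [ʃ] before a front vowel. /k/ is underlying.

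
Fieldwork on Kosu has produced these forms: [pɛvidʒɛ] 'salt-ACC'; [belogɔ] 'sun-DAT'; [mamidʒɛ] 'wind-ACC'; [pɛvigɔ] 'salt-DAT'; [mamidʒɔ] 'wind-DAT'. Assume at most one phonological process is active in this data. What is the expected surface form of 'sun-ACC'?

[belodʒɛ]

'salt' shows [dʒ] ~ [g] at the end of the stem ([pɛvidʒɛ] vs [pɛvigɔ]).
But 'wind' keeps [dʒ] in both environments ([mamidʒɛ], [mamidʒɔ]), so there is no rule changing /dʒ/ to [g] before the DAT suffix.
The underlying segment must be /g/; /g/ becomes palato-alveolar [dʒ] before a front vowel, yielding [dʒ] there.
From [belogɔ] the stem 'sun' is /belog/; before a front vowel this yields [belodʒɛ].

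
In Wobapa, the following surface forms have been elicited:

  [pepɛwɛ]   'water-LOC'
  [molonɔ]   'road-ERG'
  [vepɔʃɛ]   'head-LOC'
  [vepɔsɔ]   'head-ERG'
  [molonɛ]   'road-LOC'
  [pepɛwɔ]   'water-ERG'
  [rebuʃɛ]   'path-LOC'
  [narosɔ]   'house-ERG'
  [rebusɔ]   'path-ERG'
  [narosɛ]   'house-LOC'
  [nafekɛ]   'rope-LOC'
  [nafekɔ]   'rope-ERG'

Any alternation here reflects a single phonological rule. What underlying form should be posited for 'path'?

/rebuʃ/

In [rebuʃɛ] and [rebusɔ] the final segment of 'path' alternates: [ʃ] ~ [s].
If /s/ were underlying and a rule turned it into [ʃ] before the LOC suffix, 'house' would also alternate; but it has [s] in both [narosɛ] and [narosɔ].
The underlying segment must be /ʃ/; palato-alveolar /ʃ/ becomes [s] when no front vowel follows, yielding [s] there.
Hence 'path' is /rebuʃ/ underlyingly.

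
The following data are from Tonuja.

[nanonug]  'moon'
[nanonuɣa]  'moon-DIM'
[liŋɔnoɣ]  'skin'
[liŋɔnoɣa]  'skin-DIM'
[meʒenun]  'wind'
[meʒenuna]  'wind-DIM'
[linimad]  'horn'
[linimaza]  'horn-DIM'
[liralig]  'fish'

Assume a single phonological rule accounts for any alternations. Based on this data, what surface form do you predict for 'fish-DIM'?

[liraliɣa]

The root 'moon' surfaces as [nanonug] and [nanonuɣa], with a stem-final [g] ~ [ɣ] alternation.
But 'skin' keeps [ɣ] in both environments ([liŋɔnoɣ], [liŋɔnoɣa]), so there is no rule changing /ɣ/ to [g] in isolation.
So /g/ is underlying, and a rule of intervocalic spirantization — voiced stops become fricatives between vowels — gives [ɣ].
The one attested form of 'fish', [liralig], shows underlying /liralig/. Applying the same rule between vowels gives [liraliɣa].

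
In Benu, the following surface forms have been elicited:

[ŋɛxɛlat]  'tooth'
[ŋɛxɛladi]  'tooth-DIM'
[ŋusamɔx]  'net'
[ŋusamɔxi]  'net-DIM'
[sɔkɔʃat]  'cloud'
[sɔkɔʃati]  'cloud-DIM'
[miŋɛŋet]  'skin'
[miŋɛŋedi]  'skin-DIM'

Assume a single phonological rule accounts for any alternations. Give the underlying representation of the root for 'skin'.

'skin' shows [t] ~ [d] at the end of the stem ([miŋɛŋet] vs [miŋɛŋedi]).
Compare 'cloud', with invariant [t] in [sɔkɔʃat] and [sɔkɔʃati]: an analysis with underlying /t/ and a rule producing [d] before the DIM suffix would wrongly predict alternation here too.
Therefore /d/ is basic and [t] is derived by word-final obstruent devoicing (voiced obstruents become voiceless word-finally).
So 'skin' = /miŋɛŋed/.

/miŋɛŋed/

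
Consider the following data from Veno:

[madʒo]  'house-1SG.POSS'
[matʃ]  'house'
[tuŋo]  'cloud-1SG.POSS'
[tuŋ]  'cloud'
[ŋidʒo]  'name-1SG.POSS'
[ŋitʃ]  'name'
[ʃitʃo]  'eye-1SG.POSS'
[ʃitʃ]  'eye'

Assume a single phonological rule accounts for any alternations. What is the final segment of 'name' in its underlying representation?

The root 'name' surfaces as [ŋidʒo] and [ŋitʃ], with a stem-final [dʒ] ~ [tʃ] alternation.
But 'eye' keeps [tʃ] in both environments ([ʃitʃo], [ʃitʃ]), so there is no rule changing /tʃ/ to [dʒ] before the 1SG.POSS suffix.
Therefore /dʒ/ is basic and [tʃ] is derived by word-final obstruent devoicing (voiced obstruents become voiceless word-finally).

/dʒ/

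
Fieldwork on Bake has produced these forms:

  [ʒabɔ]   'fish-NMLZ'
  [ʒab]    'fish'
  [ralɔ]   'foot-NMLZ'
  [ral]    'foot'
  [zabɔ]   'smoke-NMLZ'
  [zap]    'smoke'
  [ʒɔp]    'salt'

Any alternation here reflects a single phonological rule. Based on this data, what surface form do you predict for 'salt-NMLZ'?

The root 'smoke' surfaces as [zabɔ] and [zap], with a stem-final [b] ~ [p] alternation.
The stem 'fish' ([ʒabɔ], [ʒab]) shows [b] unchanged in both environments, so [b] cannot be basic with [p] derived in isolation.
So /p/ is underlying, and a rule of intervocalic voicing — voiceless stops become voiced between vowels — gives [b].
From [ʒɔp] the stem 'salt' is /ʒɔp/; between vowels this yields [ʒɔbɔ].

[ʒɔbɔ]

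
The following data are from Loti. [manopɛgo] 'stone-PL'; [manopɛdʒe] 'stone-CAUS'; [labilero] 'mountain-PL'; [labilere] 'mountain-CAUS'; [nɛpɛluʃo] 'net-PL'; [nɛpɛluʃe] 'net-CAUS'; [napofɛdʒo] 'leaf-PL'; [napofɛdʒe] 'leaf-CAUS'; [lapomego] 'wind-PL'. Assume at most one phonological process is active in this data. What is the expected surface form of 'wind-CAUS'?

In [manopɛgo] and [manopɛdʒe] the final segment of 'stone' alternates: [g] ~ [dʒ].
But 'leaf' keeps [dʒ] in both environments ([napofɛdʒo], [napofɛdʒe]), so there is no rule changing /dʒ/ to [g] before the PL suffix.
The alternation reflects palatalization before a front vowel: /g/ becomes palato-alveolar [dʒ] before a front vowel. /g/ is underlying.
From [lapomego] the stem 'wind' is /lapomeg/; before a front vowel this yields [lapomedʒe].

[lapomedʒe]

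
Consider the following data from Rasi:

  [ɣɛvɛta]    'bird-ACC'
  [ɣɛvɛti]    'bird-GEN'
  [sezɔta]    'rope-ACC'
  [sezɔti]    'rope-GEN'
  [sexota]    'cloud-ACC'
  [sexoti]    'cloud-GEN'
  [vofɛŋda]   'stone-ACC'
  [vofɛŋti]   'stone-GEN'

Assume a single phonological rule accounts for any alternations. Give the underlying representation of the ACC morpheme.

/-da/

The ACC suffix surfaces as [-da] and [-ta], depending on the final segment of the stem.
By contrast the GEN suffix keeps its initial [t] throughout — that segment must be underlying.
The ACC suffix is therefore /-da/ underlyingly, with post-vocalic devoicing: voiced stops become voiceless after a vowel.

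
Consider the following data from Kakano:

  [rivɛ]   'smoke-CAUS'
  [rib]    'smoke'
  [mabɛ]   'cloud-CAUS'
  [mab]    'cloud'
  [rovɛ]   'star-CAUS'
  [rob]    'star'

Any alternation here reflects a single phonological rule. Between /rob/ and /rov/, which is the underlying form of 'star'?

/rov/

'star' shows [v] ~ [b] at the end of the stem ([rovɛ] vs [rob]).
Compare 'cloud', with invariant [b] in [mabɛ] and [mab]: an analysis with underlying /b/ and a rule producing [v] before the CAUS suffix would wrongly predict alternation here too.
The underlying segment must be /v/; voiced fricatives become stops word-finally, yielding [b] there.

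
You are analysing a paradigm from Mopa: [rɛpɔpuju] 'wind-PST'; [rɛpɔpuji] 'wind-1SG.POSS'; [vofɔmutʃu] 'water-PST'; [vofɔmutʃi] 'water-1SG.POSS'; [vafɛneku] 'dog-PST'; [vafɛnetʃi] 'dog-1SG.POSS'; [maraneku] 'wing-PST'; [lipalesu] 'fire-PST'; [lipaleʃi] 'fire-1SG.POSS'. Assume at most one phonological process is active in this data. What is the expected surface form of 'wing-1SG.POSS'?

The stem for 'dog' ends in [k] in [vafɛneku] but [tʃ] in [vafɛnetʃi].
If /tʃ/ were underlying and a rule turned it into [k] before the PST suffix, 'water' would also alternate; but it has [tʃ] in both [vofɔmutʃu] and [vofɔmutʃi].
The alternation reflects palatalization before a front vowel: /k/ and /s/ become palato-alveolar [tʃ] and [ʃ] before a front vowel. /k/ is underlying.
From [maraneku] the stem 'wing' is /maranek/; before a front vowel this yields [maranetʃi].

[maranetʃi]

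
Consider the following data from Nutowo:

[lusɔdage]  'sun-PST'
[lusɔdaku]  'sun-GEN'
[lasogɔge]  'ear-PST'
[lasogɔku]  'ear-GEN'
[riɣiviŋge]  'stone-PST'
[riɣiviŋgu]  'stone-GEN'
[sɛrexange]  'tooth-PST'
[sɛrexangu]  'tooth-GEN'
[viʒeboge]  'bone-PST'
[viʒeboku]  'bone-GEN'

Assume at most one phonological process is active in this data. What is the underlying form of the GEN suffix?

The GEN morpheme has two allomorphs, [-gu] and [-ku].
By contrast the PST suffix keeps its initial [g] throughout — that segment must be underlying.
The GEN suffix is therefore /-ku/ underlyingly, with post-nasal voicing: voiceless stops become voiced after a nasal.

/-ku/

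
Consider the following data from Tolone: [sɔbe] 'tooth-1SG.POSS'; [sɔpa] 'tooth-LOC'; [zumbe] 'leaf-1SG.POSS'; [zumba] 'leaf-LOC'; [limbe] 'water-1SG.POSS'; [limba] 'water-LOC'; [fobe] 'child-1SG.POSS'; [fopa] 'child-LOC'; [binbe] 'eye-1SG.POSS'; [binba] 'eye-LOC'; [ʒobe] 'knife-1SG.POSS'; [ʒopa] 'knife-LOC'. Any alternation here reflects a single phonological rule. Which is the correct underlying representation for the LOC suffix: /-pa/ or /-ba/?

/-pa/

The LOC suffix surfaces as [-ba] and [-pa], depending on the final segment of the stem.
The 1SG.POSS suffix, which begins with [b], is invariant after every stem; so [b] is not altered by any rule here.
The LOC suffix is therefore /-pa/ underlyingly, with post-nasal voicing: voiceless stops become voiced after a nasal.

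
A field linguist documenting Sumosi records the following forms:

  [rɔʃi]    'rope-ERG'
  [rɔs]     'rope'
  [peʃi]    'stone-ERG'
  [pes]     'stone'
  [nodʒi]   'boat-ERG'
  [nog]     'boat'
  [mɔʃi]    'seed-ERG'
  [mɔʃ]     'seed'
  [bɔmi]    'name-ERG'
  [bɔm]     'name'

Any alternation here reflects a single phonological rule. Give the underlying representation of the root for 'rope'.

The root 'rope' surfaces as [rɔʃi] and [rɔs], with a stem-final [ʃ] ~ [s] alternation.
Compare 'seed', with invariant [ʃ] in [mɔʃi] and [mɔʃ]: an analysis with underlying /ʃ/ and a rule producing [s] in isolation would wrongly predict alternation here too.
The alternation reflects palatalization before a front vowel: /g/ and /s/ become palato-alveolar [dʒ] and [ʃ] before a front vowel. /s/ is underlying.

/rɔs/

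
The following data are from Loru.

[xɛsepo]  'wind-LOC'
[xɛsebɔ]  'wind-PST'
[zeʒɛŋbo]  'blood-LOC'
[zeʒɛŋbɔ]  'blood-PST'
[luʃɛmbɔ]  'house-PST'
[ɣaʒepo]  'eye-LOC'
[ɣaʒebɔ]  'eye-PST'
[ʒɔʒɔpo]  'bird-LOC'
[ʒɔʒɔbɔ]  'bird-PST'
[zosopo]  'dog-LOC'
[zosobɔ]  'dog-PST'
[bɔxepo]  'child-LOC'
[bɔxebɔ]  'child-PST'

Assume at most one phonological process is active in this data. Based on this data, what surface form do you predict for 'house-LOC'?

[luʃɛmbo]

The LOC morpheme has two allomorphs, [-bo] and [-po].
By contrast the PST suffix keeps its initial [b] throughout — that segment must be underlying.
The LOC suffix is therefore /-po/ underlyingly, with post-nasal voicing: voiceless stops become voiced after a nasal.
After 'house', which ends in a nasal, the suffix surfaces as [-bo], giving [luʃɛmbo].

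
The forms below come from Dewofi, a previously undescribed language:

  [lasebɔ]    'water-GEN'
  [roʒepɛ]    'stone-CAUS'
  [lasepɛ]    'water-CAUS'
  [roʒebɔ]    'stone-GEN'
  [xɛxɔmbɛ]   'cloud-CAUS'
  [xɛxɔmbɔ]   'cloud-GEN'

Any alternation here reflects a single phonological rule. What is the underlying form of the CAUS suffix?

/-pɛ/

The CAUS suffix surfaces as [-bɛ] and [-pɛ], depending on the final segment of the stem.
By contrast the GEN suffix keeps its initial [b] throughout — that segment must be underlying.
So the underlying form is /-pɛ/, and voiceless stops become voiced after a nasal.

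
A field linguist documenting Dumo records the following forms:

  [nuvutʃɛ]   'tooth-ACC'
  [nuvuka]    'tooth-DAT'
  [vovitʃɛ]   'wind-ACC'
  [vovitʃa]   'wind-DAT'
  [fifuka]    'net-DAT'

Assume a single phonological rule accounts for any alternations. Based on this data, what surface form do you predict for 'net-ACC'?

[fifutʃɛ]

'tooth' shows [tʃ] ~ [k] at the end of the stem ([nuvutʃɛ] vs [nuvuka]).
But 'wind' keeps [tʃ] in both environments ([vovitʃɛ], [vovitʃa]), so there is no rule changing /tʃ/ to [k] before the DAT suffix.
The underlying segment must be /k/; /k/ becomes palato-alveolar [tʃ] before a front vowel, yielding [tʃ] there.
The one attested form of 'net', [fifuka], shows underlying /fifuk/. Applying the same rule before a front vowel gives [fifutʃɛ].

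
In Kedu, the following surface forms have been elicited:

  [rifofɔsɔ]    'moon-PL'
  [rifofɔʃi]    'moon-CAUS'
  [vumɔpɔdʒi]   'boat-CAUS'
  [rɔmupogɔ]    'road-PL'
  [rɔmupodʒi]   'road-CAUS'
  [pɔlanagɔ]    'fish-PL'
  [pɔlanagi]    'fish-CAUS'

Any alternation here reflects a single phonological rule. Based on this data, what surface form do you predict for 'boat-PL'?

The stem for 'road' ends in [g] in [rɔmupogɔ] but [dʒ] in [rɔmupodʒi].
The stem 'fish' ([pɔlanagɔ], [pɔlanagi]) shows [g] unchanged in both environments, so [g] cannot be basic with [dʒ] derived before the CAUS suffix.
The alternation reflects depalatalization: palato-alveolar /dʒ/ and /ʃ/ become [g] and [s] when no front vowel follows. /dʒ/ is underlying.
The one attested form of 'boat', [vumɔpɔdʒi], shows underlying /vumɔpɔdʒ/. Applying the same rule when no front vowel follows gives [vumɔpɔgɔ].

[vumɔpɔgɔ]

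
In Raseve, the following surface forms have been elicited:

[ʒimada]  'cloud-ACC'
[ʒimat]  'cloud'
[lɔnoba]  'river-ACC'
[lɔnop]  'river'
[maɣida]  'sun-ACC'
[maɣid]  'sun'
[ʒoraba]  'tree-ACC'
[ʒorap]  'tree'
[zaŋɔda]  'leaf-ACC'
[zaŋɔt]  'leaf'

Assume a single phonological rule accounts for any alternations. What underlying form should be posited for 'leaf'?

/zaŋɔt/

'leaf' shows [d] ~ [t] at the end of the stem ([zaŋɔda] vs [zaŋɔt]).
But 'sun' keeps [d] in both environments ([maɣida], [maɣid]), so there is no rule changing /d/ to [t] in isolation.
The alternation reflects intervocalic voicing: voiceless stops become voiced between vowels. /t/ is underlying.
So 'leaf' = /zaŋɔt/.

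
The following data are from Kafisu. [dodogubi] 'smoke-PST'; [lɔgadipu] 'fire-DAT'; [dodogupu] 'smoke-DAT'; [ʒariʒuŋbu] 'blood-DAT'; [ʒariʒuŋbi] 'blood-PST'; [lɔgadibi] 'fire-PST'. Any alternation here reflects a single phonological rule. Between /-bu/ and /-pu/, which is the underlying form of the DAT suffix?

The DAT suffix surfaces as [-bu] and [-pu], depending on the final segment of the stem.
By contrast the PST suffix keeps its initial [b] throughout — that segment must be underlying.
The DAT suffix is therefore /-pu/ underlyingly, with post-nasal voicing: voiceless stops become voiced after a nasal.

/-pu/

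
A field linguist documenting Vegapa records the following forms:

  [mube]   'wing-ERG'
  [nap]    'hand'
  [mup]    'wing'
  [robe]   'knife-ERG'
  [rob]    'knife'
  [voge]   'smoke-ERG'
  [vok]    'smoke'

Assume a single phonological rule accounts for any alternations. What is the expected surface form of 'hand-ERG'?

The root 'wing' surfaces as [mup] and [mube], with a stem-final [p] ~ [b] alternation.
But 'knife' keeps [b] in both environments ([rob], [robe]), so there is no rule changing /b/ to [p] in isolation.
Therefore /p/ is basic and [b] is derived by intervocalic voicing (voiceless stops become voiced between vowels).
The one attested form of 'hand', [nap], shows underlying /nap/. Applying the same rule between vowels gives [nabe].

[nabe]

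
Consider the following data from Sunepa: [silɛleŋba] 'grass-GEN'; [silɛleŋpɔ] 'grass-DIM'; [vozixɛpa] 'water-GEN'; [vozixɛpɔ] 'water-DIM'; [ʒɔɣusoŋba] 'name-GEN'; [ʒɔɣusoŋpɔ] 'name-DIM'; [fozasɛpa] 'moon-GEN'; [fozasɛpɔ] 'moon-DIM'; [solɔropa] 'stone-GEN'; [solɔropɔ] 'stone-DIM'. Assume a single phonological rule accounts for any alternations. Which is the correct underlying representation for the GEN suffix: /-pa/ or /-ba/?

The GEN suffix surfaces as [-ba] and [-pa], depending on the final segment of the stem.
By contrast the DIM suffix keeps its initial [p] throughout — that segment must be underlying.
So the underlying form is /-ba/, and voiced stops become voiceless after a vowel.

/-ba/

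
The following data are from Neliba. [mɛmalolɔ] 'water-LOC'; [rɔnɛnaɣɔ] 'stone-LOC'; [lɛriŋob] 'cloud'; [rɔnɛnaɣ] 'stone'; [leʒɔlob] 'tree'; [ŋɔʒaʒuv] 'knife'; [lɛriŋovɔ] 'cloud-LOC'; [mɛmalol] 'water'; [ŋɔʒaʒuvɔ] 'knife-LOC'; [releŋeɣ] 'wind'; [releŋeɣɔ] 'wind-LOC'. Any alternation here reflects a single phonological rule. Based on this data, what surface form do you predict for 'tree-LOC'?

[leʒɔlovɔ]

The stem for 'cloud' ends in [v] in [lɛriŋovɔ] but [b] in [lɛriŋob].
Compare 'knife', with invariant [v] in [ŋɔʒaʒuvɔ] and [ŋɔʒaʒuv]: an analysis with underlying /v/ and a rule producing [b] in isolation would wrongly predict alternation here too.
Therefore /b/ is basic and [v] is derived by intervocalic spirantization (voiced stops become fricatives between vowels).
From [leʒɔlob] the stem 'tree' is /leʒɔlob/; between vowels this yields [leʒɔlovɔ].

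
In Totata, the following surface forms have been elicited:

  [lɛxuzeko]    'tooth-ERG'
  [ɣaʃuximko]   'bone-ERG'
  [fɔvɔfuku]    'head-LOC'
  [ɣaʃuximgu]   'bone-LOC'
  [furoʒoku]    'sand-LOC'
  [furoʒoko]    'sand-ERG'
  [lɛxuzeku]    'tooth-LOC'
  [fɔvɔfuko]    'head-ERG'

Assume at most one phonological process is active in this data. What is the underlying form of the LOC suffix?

/-gu/

The LOC morpheme has two allomorphs, [-gu] and [-ku].
By contrast the ERG suffix keeps its initial [k] throughout — that segment must be underlying.
So the underlying form is /-gu/, and voiced stops become voiceless after a vowel.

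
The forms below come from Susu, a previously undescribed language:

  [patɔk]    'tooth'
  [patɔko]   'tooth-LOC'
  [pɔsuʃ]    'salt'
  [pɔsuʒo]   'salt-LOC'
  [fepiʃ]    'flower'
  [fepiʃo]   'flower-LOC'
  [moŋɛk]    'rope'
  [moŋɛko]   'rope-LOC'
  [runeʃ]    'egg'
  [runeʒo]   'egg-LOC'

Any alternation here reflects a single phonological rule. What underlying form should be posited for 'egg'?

/runeʒ/

The root 'egg' surfaces as [runeʃ] and [runeʒo], with a stem-final [ʃ] ~ [ʒ] alternation.
The stem 'flower' ([fepiʃ], [fepiʃo]) shows [ʃ] unchanged in both environments, so [ʃ] cannot be basic with [ʒ] derived before the LOC suffix.
The alternation reflects word-final obstruent devoicing: voiced obstruents become voiceless word-finally. /ʒ/ is underlying.
The underlying form of 'egg' is therefore /runeʒ/.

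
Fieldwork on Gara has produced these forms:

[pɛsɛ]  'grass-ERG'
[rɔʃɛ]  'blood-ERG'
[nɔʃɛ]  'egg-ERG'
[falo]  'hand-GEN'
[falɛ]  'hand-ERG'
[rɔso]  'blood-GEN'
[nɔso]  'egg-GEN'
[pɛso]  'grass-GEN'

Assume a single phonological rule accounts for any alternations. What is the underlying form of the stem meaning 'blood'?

/rɔʃ/

'blood' shows [ʃ] ~ [s] at the end of the stem ([rɔʃɛ] vs [rɔso]).
If /s/ were underlying and a rule turned it into [ʃ] before the ERG suffix, 'grass' would also alternate; but it has [s] in both [pɛsɛ] and [pɛso].
So /ʃ/ is underlying, and a rule of depalatalization — palato-alveolar /ʃ/ becomes [s] when no front vowel follows — gives [s].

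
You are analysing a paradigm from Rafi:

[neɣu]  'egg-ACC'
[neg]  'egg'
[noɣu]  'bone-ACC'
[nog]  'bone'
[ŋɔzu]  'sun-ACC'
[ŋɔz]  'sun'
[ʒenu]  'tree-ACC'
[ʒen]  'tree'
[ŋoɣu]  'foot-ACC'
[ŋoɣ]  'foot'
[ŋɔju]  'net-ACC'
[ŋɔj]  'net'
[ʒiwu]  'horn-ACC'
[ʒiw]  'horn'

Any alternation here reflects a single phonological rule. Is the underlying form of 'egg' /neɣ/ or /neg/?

The stem for 'egg' ends in [ɣ] in [neɣu] but [g] in [neg].
Compare 'foot', with invariant [ɣ] in [ŋoɣu] and [ŋoɣ]: an analysis with underlying /ɣ/ and a rule producing [g] in isolation would wrongly predict alternation here too.
Therefore /g/ is basic and [ɣ] is derived by intervocalic spirantization (voiced stops become fricatives between vowels).

/neg/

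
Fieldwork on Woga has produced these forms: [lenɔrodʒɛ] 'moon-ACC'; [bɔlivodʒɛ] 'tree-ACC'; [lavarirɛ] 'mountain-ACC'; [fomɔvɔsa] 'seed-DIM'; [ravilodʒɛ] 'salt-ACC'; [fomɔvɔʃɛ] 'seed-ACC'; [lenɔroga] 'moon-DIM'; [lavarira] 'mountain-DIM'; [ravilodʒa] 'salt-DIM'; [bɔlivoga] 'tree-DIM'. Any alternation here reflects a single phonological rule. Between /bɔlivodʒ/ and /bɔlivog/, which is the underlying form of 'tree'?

'tree' shows [g] ~ [dʒ] at the end of the stem ([bɔlivoga] vs [bɔlivodʒɛ]).
The stem 'salt' ([ravilodʒa], [ravilodʒɛ]) shows [dʒ] unchanged in both environments, so [dʒ] cannot be basic with [g] derived before the DIM suffix.
The alternation reflects palatalization before a front vowel: /g/ and /s/ become palato-alveolar [dʒ] and [ʃ] before a front vowel. /g/ is underlying.

/bɔlivog/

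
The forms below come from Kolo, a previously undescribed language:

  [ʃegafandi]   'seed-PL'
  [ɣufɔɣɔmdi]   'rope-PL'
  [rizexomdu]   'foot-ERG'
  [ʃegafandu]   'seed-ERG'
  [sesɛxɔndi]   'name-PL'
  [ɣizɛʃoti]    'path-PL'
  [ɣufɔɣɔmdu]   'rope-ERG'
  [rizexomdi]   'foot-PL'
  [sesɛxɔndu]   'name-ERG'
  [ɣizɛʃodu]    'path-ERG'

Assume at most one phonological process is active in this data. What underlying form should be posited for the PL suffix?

/-ti/

The PL morpheme has two allomorphs, [-di] and [-ti].
The ERG suffix, which begins with [d], is invariant after every stem; so [d] is not altered by any rule here.
The PL suffix is therefore /-ti/ underlyingly, with post-nasal voicing: voiceless stops become voiced after a nasal.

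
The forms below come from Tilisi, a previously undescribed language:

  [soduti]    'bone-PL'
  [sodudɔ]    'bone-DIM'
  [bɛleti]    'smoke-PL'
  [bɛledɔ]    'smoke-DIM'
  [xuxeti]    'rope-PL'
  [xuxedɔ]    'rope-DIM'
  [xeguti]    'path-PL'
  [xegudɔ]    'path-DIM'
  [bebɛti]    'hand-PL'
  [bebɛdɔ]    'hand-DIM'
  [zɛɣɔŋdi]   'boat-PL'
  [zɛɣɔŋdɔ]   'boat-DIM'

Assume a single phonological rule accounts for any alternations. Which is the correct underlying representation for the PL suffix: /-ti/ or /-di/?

/-ti/

The PL morpheme has two allomorphs, [-di] and [-ti].
The DIM suffix, which begins with [d], is invariant after every stem; so [d] is not altered by any rule here.
So the underlying form is /-ti/, and voiceless stops become voiced after a nasal.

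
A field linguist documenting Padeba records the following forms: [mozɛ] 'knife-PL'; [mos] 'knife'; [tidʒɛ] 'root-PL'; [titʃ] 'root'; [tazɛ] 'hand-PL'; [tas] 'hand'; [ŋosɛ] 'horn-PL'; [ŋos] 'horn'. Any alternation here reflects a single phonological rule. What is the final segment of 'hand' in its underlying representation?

The root 'hand' surfaces as [tazɛ] and [tas], with a stem-final [z] ~ [s] alternation.
If /s/ were underlying and a rule turned it into [z] before the PL suffix, 'horn' would also alternate; but it has [s] in both [ŋosɛ] and [ŋos].
Therefore /z/ is basic and [s] is derived by word-final obstruent devoicing (voiced obstruents become voiceless word-finally).

/z/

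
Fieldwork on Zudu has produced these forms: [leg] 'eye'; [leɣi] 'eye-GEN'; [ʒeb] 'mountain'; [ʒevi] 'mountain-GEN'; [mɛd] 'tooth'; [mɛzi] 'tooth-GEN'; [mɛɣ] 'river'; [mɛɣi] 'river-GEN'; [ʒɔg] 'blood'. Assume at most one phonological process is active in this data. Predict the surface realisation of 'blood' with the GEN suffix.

The stem for 'eye' ends in [g] in [leg] but [ɣ] in [leɣi].
If /ɣ/ were underlying and a rule turned it into [g] in isolation, 'river' would also alternate; but it has [ɣ] in both [mɛɣ] and [mɛɣi].
Therefore /g/ is basic and [ɣ] is derived by intervocalic spirantization (voiced stops become fricatives between vowels).
From [ʒɔg] the stem 'blood' is /ʒɔg/; between vowels this yields [ʒɔɣi].

[ʒɔɣi]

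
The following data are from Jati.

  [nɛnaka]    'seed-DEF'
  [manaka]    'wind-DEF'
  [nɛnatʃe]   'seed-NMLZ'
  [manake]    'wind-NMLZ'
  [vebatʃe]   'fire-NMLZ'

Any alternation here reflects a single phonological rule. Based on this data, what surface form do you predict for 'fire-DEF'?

[vebaka]

'seed' shows [k] ~ [tʃ] at the end of the stem ([nɛnaka] vs [nɛnatʃe]).
The stem 'wind' ([manaka], [manake]) shows [k] unchanged in both environments, so [k] cannot be basic with [tʃ] derived before the NMLZ suffix.
Therefore /tʃ/ is basic and [k] is derived by depalatalization (palato-alveolar /tʃ/ becomes [k] when no front vowel follows).
The one attested form of 'fire', [vebatʃe], shows underlying /vebatʃ/. Applying the same rule when no front vowel follows gives [vebaka].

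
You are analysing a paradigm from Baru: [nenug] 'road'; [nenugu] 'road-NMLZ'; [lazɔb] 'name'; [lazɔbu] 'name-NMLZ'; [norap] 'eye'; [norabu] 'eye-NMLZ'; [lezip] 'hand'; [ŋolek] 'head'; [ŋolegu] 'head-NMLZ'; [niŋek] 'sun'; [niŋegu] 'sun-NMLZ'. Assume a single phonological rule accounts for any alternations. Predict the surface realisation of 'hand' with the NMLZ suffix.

[lezibu]

The stem for 'eye' ends in [p] in [norap] but [b] in [norabu].
Compare 'name', with invariant [b] in [lazɔb] and [lazɔbu]: an analysis with underlying /b/ and a rule producing [p] in isolation would wrongly predict alternation here too.
So /p/ is underlying, and a rule of intervocalic voicing — voiceless stops become voiced between vowels — gives [b].
From [lezip] the stem 'hand' is /lezip/; between vowels this yields [lezibu].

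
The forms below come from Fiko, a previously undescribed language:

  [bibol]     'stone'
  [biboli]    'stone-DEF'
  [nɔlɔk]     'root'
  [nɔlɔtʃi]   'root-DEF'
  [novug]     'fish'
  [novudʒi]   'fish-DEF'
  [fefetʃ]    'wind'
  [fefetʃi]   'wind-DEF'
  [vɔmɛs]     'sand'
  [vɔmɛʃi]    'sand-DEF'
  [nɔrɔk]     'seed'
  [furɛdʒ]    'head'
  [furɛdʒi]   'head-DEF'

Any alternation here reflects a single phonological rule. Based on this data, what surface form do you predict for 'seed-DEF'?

'root' shows [k] ~ [tʃ] at the end of the stem ([nɔlɔk] vs [nɔlɔtʃi]).
If /tʃ/ were underlying and a rule turned it into [k] in isolation, 'wind' would also alternate; but it has [tʃ] in both [fefetʃ] and [fefetʃi].
The underlying segment must be /k/; /k/, /g/ and /s/ become palato-alveolar [tʃ], [dʒ] and [ʃ] before a front vowel, yielding [tʃ] there.
The one attested form of 'seed', [nɔrɔk], shows underlying /nɔrɔk/. Applying the same rule before a front vowel gives [nɔrɔtʃi].

[nɔrɔtʃi]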